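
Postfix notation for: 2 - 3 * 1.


* has higher precedence, evaluate 3*1 first
Postfix: 2 3 1 * -


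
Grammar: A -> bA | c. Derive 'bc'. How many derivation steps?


Derivation: A => bA => bc
Steps: 2


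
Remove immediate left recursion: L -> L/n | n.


Left-recursive alternatives: L/n; non-recursive: n
Introduce L': L -> nL', L' -> /nL' | ε


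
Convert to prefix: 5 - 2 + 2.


left-to-right (same/higher precedence on left): tree is (+ (- 5 2) 2)
Prefix: + - 5 2 2


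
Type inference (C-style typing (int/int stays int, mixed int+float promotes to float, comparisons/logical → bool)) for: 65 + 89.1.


Operand types: int + float
Rule: mixed int/float promotes to float; int/int stays int
Result type: float


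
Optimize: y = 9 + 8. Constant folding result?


9 + 8 = 17 at compile time
Optimized: y = 17


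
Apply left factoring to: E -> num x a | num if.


Common prefix: 'num'
Factored: E -> num E', E' -> x a | if


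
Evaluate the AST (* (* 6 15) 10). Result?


Evaluate inner: (* 6 15) = 90
Evaluate root: (* 90 10) = 900
Result: 900


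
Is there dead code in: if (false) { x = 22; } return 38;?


condition is constant false, so the whole block is unreachable
Dead: 'if (false) { x = 22; }'


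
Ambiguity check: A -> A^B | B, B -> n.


precedence layered via separate nonterminal B: deterministic
Unambiguous


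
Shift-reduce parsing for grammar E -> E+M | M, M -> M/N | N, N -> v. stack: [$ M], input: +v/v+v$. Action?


lookahead ∉ {/} so M won't extend; reduce E -> M
Action: reduce (E -> M)


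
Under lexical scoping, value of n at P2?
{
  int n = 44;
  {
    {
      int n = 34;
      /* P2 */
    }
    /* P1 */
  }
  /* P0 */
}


n declared in the same block as P2
n = 34


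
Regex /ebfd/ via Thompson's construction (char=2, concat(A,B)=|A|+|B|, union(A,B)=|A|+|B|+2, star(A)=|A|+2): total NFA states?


Syntax tree has 4 char leaf(s), 0 union(s), 0 star(s)
chars contribute 4×2 = 8; each union adds +2; each star adds +2
Total: 8 + 0 + 0 = 8 states


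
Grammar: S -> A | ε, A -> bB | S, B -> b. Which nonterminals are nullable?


A nonterminal is nullable iff some alternative derives ε (directly, or every symbol in it is nullable)
Nullable: {A, S}


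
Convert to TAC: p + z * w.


Break into single-operator statements:
t1 = z * w
t2 = p + t1


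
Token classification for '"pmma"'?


Pattern: double-quoted sequence
Type: STRING_LITERAL


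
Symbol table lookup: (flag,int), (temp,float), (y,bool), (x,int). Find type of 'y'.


Lookup 'y' → type bool


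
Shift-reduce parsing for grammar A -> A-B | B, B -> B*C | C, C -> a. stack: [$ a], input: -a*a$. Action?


'a' on top is the handle for C -> a
Action: reduce (C -> a)


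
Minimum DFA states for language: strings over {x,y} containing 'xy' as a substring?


KMP-style automaton: 2 progress states + 1 absorbing accept = 3
Minimal DFA: 3 states


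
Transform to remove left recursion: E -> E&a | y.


Left-recursive alternatives: E&a; non-recursive: y
Introduce E': E -> yE', E' -> &aE' | ε


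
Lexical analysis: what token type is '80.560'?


Pattern: digits with a decimal point
Type: FLOAT_LITERAL


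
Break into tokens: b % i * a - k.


Scan left to right, longest-match per lexeme
Tokens: ID(b), OP(%), ID(i), OP(*), ID(a), OP(-), ID(k)


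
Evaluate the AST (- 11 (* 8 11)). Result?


Evaluate inner: (* 8 11) = 88
Evaluate root: (- 11 88) = -77
Result: -77


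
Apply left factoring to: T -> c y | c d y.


Common prefix: 'c'
Factored: T -> c T', T' -> y | d y


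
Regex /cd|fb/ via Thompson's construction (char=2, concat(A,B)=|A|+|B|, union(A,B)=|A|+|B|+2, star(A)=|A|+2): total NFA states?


Syntax tree has 4 char leaf(s), 1 union(s), 0 star(s)
chars contribute 4×2 = 8; each union adds +2; each star adds +2
Total: 8 + 2 + 0 = 10 states


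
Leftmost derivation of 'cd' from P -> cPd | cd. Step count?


Derivation: P => cd
Steps: 1


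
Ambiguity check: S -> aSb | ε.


balanced a^n…b^n: each string has a unique parse
Unambiguous


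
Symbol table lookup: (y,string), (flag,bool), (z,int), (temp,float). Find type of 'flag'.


Lookup 'flag' → type bool


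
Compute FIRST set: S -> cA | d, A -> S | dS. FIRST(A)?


Per alternative of A: FIRST(S) = {c, d}; FIRST(dS) = {d}
FIRST(A) = {c, d}


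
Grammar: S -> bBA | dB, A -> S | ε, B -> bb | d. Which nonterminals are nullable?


A nonterminal is nullable iff some alternative derives ε (directly, or every symbol in it is nullable)
Nullable: {A}


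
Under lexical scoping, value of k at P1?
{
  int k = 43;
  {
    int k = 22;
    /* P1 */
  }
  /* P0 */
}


k declared in the same block as P1
k = 22


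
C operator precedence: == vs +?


'+' is additive (level 9); '==' is equality (level 6)
Higher level binds tighter
'+' has higher precedence than '=='


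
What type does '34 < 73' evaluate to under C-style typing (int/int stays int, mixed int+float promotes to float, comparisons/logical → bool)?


Operand types: int < int
Rule: comparison yields bool
Result type: bool


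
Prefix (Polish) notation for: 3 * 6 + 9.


left-to-right (same/higher precedence on left): tree is (+ (* 3 6) 9)
Prefix: + * 3 6 9


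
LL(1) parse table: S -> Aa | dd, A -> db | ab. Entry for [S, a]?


For [S, a]: 'a' ∈ FIRST(Aa)
Entry: S -> Aa


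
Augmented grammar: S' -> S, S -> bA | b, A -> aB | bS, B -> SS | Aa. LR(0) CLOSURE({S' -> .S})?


Start: S' -> .S
For each item with dot before a nonterminal B, add B -> .γ for every B-production
Closure: [S' -> .S, S -> .bA, S -> .b]


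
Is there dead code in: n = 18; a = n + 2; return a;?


n is read by a's definition; a is returned
No dead code


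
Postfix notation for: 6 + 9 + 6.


Left to right (same or higher precedence on left)
Postfix: 6 9 + 6 +


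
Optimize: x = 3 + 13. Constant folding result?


3 + 13 = 16 at compile time
Optimized: x = 16


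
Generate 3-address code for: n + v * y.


Break into single-operator statements:
t1 = v * y
t2 = n + t1


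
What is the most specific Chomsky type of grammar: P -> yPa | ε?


Single nonterminal LHS, but y^n a^n is not regular
Classification: Type 2 (Context-Free)


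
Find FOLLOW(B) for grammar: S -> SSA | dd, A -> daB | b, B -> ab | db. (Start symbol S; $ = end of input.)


$ ∈ FOLLOW(S). For each A -> αBβ: add FIRST(β)\{ε} to FOLLOW(B); if β nullable, add FOLLOW(A).
FOLLOW(B) = {$, b, d}


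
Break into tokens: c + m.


Scan left to right, longest-match per lexeme
Tokens: ID(c), OP(+), ID(m)


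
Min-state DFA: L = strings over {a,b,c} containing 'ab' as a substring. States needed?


KMP-style automaton: 2 progress states + 1 absorbing accept = 3
Minimal DFA: 3 states


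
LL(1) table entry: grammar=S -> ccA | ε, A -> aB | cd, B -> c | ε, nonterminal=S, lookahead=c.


For [S, c]: 'c' ∈ FIRST(ccA)
Entry: S -> ccA


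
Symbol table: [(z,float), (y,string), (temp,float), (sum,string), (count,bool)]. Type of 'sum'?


Lookup 'sum' → type string


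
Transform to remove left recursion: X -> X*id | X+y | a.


Left-recursive alternatives: X*id, X+y; non-recursive: a
Introduce X': X -> aX', X' -> *idX' | +yX' | ε


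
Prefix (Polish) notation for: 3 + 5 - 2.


left-to-right (same/higher precedence on left): tree is (- (+ 3 5) 2)
Prefix: - + 3 5 2


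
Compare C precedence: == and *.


'*' is multiplicative (level 10); '==' is equality (level 6)
Higher level binds tighter
'*' has higher precedence than '=='


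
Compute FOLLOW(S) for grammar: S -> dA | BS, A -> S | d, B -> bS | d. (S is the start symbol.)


$ ∈ FOLLOW(S). For each A -> αBβ: add FIRST(β)\{ε} to FOLLOW(B); if β nullable, add FOLLOW(A).
FOLLOW(S) = {$, b, d}


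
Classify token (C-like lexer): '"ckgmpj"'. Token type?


Pattern: double-quoted sequence
Type: STRING_LITERAL


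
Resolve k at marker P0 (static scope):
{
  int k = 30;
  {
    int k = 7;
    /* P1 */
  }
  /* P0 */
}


k declared in the same block as P0
k = 30


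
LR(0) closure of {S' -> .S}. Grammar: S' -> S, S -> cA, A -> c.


Start: S' -> .S
For each item with dot before a nonterminal B, add B -> .γ for every B-production
Closure: [S' -> .S, S -> .cA]


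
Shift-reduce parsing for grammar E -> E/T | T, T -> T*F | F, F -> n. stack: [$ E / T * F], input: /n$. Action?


handle 'T*F' on top
Action: reduce (T -> T*F)


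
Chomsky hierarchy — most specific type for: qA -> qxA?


LHS has context (more than one symbol) and |LHS| ≤ |RHS|
Classification: Type 1 (Context-Sensitive)


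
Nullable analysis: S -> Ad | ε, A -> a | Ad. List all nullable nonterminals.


A nonterminal is nullable iff some alternative derives ε (directly, or every symbol in it is nullable)
Nullable: {S}


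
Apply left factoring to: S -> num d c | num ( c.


Common prefix: 'num'
Factored: S -> num S', S' -> d c | ( c


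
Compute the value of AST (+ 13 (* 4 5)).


Evaluate inner: (* 4 5) = 20
Evaluate root: (+ 13 20) = 33
Result: 33


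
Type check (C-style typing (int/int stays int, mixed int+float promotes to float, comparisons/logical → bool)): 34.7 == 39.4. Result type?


Operand types: float == float
Rule: comparison yields bool
Result type: bool


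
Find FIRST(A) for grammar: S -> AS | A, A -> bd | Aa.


Per alternative of A: FIRST(bd) = {b}; FIRST(Aa) = {b}
FIRST(A) = {b}


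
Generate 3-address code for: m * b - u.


Break into single-operator statements:
t1 = m * b
t2 = t1 - u


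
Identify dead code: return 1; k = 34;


statement follows a return and is unreachable
Dead: 'k = 34'


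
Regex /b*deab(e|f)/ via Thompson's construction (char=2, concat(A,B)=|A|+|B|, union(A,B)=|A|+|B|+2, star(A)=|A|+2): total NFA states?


Syntax tree has 7 char leaf(s), 1 union(s), 1 star(s)
chars contribute 7×2 = 14; each union adds +2; each star adds +2
Total: 14 + 2 + 2 = 18 states


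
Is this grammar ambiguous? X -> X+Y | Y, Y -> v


precedence layered via separate nonterminal Y: deterministic
Unambiguous


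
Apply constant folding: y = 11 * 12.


11 * 12 = 132 at compile time
Optimized: y = 132


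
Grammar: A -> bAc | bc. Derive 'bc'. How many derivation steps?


Derivation: A => bc
Steps: 1


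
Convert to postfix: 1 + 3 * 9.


* has higher precedence, evaluate 3*9 first
Postfix: 1 3 9 * +


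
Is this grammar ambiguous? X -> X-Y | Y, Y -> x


precedence layered via separate nonterminal Y: deterministic
Unambiguous


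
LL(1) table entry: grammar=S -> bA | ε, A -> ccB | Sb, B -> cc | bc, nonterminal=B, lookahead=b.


For [B, b]: 'b' ∈ FIRST(bc)
Entry: B -> bc


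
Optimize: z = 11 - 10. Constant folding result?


11 - 10 = 1 at compile time
Optimized: z = 1


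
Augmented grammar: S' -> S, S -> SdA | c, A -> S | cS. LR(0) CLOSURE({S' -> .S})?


Start: S' -> .S
For each item with dot before a nonterminal B, add B -> .γ for every B-production
Closure: [S' -> .S, S -> .SdA, S -> .c]


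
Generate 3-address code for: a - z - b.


Break into single-operator statements:
t1 = a - z
t2 = t1 - b


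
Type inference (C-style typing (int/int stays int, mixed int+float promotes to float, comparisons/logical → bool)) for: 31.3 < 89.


Operand types: float < int
Rule: comparison yields bool
Result type: bool


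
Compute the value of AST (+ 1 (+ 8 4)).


Evaluate inner: (+ 8 4) = 12
Evaluate root: (+ 1 12) = 13
Result: 13


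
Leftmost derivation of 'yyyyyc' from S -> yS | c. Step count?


Derivation: S => yS => yyS => yyyS => yyyyS => yyyyyS => yyyyyc
Steps: 6


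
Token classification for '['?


Pattern: delimiter/punctuation
Type: PUNCTUATION


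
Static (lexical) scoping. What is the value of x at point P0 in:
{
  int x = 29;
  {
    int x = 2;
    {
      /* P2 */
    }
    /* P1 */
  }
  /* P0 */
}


x declared in the same block as P0
x = 29


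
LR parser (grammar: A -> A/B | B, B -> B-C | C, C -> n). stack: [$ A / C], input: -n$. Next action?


'C' (not preceded by B-) is the handle for B -> C
Action: reduce (B -> C)


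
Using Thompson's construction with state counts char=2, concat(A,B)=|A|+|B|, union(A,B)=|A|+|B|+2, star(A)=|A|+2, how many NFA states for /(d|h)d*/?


Syntax tree has 3 char leaf(s), 1 union(s), 1 star(s)
chars contribute 3×2 = 6; each union adds +2; each star adds +2
Total: 6 + 2 + 2 = 10 states


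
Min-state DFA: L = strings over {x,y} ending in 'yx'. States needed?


Track the longest suffix of input matching a prefix of 'yx': 3 classes (prefixes of length 0..2)
Minimal DFA: 3 states


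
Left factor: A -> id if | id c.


Common prefix: 'id'
Factored: A -> id A', A' -> if | c


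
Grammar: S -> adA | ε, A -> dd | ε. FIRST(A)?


Per alternative of A: FIRST(dd) = {d}; FIRST(ε) = {ε}
FIRST(A) = {d, ε}


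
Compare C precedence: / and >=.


'/' is multiplicative (level 10); '>=' is relational (level 7)
Higher level binds tighter
'/' has higher precedence than '>='


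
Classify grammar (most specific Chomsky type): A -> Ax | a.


Left-linear: every RHS is a terminal or one nonterminal followed by a terminal
Classification: Type 3 (Regular)


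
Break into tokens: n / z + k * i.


Scan left to right, longest-match per lexeme
Tokens: ID(n), OP(/), ID(z), OP(+), ID(k), OP(*), ID(i)


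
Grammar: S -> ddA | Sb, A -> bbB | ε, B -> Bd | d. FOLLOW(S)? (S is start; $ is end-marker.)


$ ∈ FOLLOW(S). For each A -> αBβ: add FIRST(β)\{ε} to FOLLOW(B); if β nullable, add FOLLOW(A).
FOLLOW(S) = {$, b}


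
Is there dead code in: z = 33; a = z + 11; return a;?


z is read by a's definition; a is returned
No dead code


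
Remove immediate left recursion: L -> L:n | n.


Left-recursive alternatives: L:n; non-recursive: n
Introduce L': L -> nL', L' -> :nL' | ε


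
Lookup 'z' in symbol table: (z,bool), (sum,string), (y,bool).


Lookup 'z' → type bool


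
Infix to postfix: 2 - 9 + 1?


Left to right (same or higher precedence on left)
Postfix: 2 9 - 1 +


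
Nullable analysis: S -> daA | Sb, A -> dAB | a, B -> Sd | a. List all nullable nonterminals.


A nonterminal is nullable iff some alternative derives ε (directly, or every symbol in it is nullable)
Nullable: {}


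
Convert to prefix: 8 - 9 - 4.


left-to-right (same/higher precedence on left): tree is (- (- 8 9) 4)
Prefix: - - 8 9 4


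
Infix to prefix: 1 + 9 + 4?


left-to-right (same/higher precedence on left): tree is (+ (+ 1 9) 4)
Prefix: + + 1 9 4


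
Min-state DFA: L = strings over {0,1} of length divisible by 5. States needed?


Track length mod 5: states 0..4, accept at 0
Minimal DFA: 5 states


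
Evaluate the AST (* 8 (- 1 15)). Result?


Evaluate inner: (- 1 15) = -14
Evaluate root: (* 8 -14) = -112
Result: -112


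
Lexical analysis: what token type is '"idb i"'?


Pattern: double-quoted sequence
Type: STRING_LITERAL


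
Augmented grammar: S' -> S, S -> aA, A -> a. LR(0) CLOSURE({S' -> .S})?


Start: S' -> .S
For each item with dot before a nonterminal B, add B -> .γ for every B-production
Closure: [S' -> .S, S -> .aA]


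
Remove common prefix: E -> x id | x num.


Common prefix: 'x'
Factored: E -> x E', E' -> id | num


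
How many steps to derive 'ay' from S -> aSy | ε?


Derivation: S => aSy => ay
Steps: 2


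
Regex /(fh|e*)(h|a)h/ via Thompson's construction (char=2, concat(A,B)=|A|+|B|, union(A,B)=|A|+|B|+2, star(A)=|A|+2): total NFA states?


Syntax tree has 6 char leaf(s), 2 union(s), 1 star(s)
chars contribute 6×2 = 12; each union adds +2; each star adds +2
Total: 12 + 4 + 2 = 18 states


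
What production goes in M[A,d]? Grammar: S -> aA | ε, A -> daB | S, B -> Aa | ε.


For [A, d]: 'd' ∈ FIRST(daB)
Entry: A -> daB


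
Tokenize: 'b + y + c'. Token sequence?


Scan left to right, longest-match per lexeme
Tokens: ID(b), OP(+), ID(y), OP(+), ID(c)


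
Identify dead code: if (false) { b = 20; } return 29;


condition is constant false, so the whole block is unreachable
Dead: 'if (false) { b = 20; }'


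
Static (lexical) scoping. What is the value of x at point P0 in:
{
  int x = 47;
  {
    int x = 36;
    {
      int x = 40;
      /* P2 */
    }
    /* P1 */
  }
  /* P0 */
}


x declared in the same block as P0
x = 47


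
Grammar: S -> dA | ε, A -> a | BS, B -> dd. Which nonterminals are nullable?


A nonterminal is nullable iff some alternative derives ε (directly, or every symbol in it is nullable)
Nullable: {S}


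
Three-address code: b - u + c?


Break into single-operator statements:
t1 = b - u
t2 = t1 + c


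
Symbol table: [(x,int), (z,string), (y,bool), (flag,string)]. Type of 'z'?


Lookup 'z' → type string


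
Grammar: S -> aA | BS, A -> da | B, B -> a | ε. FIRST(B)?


Per alternative of B: FIRST(a) = {a}; FIRST(ε) = {ε}
FIRST(B) = {a, ε}


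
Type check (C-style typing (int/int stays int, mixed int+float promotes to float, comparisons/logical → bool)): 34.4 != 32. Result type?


Operand types: float != int
Rule: comparison yields bool
Result type: bool


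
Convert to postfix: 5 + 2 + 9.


Left to right (same or higher precedence on left)
Postfix: 5 2 + 9 +


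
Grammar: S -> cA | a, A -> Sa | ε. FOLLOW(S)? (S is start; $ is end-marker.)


$ ∈ FOLLOW(S). For each A -> αBβ: add FIRST(β)\{ε} to FOLLOW(B); if β nullable, add FOLLOW(A).
FOLLOW(S) = {$, a}


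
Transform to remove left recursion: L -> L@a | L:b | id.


Left-recursive alternatives: L@a, L:b; non-recursive: id
Introduce L': L -> idL', L' -> @aL' | :bL' | ε


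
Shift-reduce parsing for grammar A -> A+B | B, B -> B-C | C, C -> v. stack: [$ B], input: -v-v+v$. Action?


shift '-' to continue B -> B-C
Action: shift


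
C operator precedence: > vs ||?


'>' is relational (level 7); '||' is logical OR (level 1)
Higher level binds tighter
'>' has higher precedence than '||'


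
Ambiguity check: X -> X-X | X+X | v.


'v-v+v' has two parse trees (no precedence encoded between - and +)
Ambiguous


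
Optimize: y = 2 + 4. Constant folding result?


2 + 4 = 6 at compile time
Optimized: y = 6


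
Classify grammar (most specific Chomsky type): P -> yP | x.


Right-linear: every RHS is a terminal or a terminal followed by one nonterminal
Classification: Type 3 (Regular)


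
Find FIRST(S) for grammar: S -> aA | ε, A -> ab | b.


Per alternative of S: FIRST(aA) = {a}; FIRST(ε) = {ε}
FIRST(S) = {a, ε}


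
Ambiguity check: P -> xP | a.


right-linear, alternatives start with distinct terminals 'x' vs 'a': unique leftmost derivation
Unambiguous


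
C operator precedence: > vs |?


'>' is relational (level 7); '|' is bitwise OR (level 3)
Higher level binds tighter
'>' has higher precedence than '|'


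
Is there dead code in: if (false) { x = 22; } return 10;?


condition is constant false, so the whole block is unreachable
Dead: 'if (false) { x = 22; }'


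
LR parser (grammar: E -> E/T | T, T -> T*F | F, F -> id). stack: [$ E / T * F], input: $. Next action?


handle 'T*F' on top
Action: reduce (T -> T*F)


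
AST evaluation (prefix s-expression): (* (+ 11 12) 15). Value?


Evaluate inner: (+ 11 12) = 23
Evaluate root: (* 23 15) = 345
Result: 345


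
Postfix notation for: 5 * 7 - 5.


Left to right (same or higher precedence on left)
Postfix: 5 7 * 5 -


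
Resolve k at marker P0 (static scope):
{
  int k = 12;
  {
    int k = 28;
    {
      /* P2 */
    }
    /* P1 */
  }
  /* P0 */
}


k declared in the same block as P0
k = 12


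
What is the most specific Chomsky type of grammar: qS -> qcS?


LHS has context (more than one symbol) and |LHS| ≤ |RHS|
Classification: Type 1 (Context-Sensitive)


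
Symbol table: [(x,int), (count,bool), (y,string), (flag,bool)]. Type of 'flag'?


Lookup 'flag' → type bool


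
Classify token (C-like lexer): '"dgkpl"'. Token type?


Pattern: double-quoted sequence
Type: STRING_LITERAL


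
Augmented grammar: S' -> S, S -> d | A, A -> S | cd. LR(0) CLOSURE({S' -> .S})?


Start: S' -> .S
For each item with dot before a nonterminal B, add B -> .γ for every B-production
Closure: [S' -> .S, S -> .d, S -> .A, A -> .S, A -> .cd]


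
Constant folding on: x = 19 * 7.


19 * 7 = 133 at compile time
Optimized: x = 133


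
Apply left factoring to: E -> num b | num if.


Common prefix: 'num'
Factored: E -> num E', E' -> b | if


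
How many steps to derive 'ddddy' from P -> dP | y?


Derivation: P => dP => ddP => dddP => ddddP => ddddy
Steps: 5


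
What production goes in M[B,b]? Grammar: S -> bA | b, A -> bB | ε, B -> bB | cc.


For [B, b]: 'b' ∈ FIRST(bB)
Entry: B -> bB


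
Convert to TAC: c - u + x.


Break into single-operator statements:
t1 = c - u
t2 = t1 + x


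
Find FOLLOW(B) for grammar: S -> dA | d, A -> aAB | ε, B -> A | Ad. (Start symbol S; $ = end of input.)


$ ∈ FOLLOW(S). For each A -> αBβ: add FIRST(β)\{ε} to FOLLOW(B); if β nullable, add FOLLOW(A).
FOLLOW(B) = {$, a, d}


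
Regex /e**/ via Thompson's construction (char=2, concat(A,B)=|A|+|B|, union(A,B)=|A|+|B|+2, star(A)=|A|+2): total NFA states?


Syntax tree has 1 char leaf(s), 0 union(s), 2 star(s)
chars contribute 1×2 = 2; each union adds +2; each star adds +2
Total: 2 + 0 + 4 = 6 states


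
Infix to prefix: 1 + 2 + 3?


left-to-right (same/higher precedence on left): tree is (+ (+ 1 2) 3)
Prefix: + + 1 2 3


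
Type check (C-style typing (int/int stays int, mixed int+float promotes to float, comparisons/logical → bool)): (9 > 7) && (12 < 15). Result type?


Operand types: bool && bool
Rule: logical operators take bool operands and yield bool
Result type: bool


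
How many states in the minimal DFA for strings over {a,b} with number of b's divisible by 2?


Track (count of b) mod 2: states 0..1, accept at 0
Minimal DFA: 2 states


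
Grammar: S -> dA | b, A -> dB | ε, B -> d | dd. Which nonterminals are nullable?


A nonterminal is nullable iff some alternative derives ε (directly, or every symbol in it is nullable)
Nullable: {A}


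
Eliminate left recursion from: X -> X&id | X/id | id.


Left-recursive alternatives: X&id, X/id; non-recursive: id
Introduce X': X -> idX', X' -> &idX' | /idX' | ε


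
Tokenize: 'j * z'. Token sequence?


Scan left to right, longest-match per lexeme
Tokens: ID(j), OP(*), ID(z)


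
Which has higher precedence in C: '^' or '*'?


'*' is multiplicative (level 10); '^' is bitwise XOR (level 4)
Higher level binds tighter
'*' has higher precedence than '^'


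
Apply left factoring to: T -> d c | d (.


Common prefix: 'd'
Factored: T -> d T', T' -> c | (


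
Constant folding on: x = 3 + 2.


3 + 2 = 5 at compile time
Optimized: x = 5


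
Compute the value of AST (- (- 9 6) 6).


Evaluate inner: (- 9 6) = 3
Evaluate root: (- 3 6) = -3
Result: -3


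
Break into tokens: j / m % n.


Scan left to right, longest-match per lexeme
Tokens: ID(j), OP(/), ID(m), OP(%), ID(n)


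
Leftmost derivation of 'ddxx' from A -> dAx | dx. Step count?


Derivation: A => dAx => ddxx
Steps: 2


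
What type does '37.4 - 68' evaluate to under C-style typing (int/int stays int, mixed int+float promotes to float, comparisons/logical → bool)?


Operand types: float - int
Rule: mixed int/float promotes to float; int/int stays int
Result type: float


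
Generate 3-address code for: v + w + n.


Break into single-operator statements:
t1 = v + w
t2 = t1 + n


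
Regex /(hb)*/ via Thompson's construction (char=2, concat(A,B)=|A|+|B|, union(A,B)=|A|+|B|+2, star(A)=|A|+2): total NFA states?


Syntax tree has 2 char leaf(s), 0 union(s), 1 star(s)
chars contribute 2×2 = 4; each union adds +2; each star adds +2
Total: 4 + 0 + 2 = 6 states


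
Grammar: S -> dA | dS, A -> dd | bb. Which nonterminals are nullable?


A nonterminal is nullable iff some alternative derives ε (directly, or every symbol in it is nullable)
Nullable: {}


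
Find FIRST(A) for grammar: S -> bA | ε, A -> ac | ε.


Per alternative of A: FIRST(ac) = {a}; FIRST(ε) = {ε}
FIRST(A) = {a, ε}


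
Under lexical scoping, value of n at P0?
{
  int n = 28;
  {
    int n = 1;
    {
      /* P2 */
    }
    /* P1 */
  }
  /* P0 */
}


n declared in the same block as P0
n = 28


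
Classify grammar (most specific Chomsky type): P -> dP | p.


Right-linear: every RHS is a terminal or a terminal followed by one nonterminal
Classification: Type 3 (Regular)


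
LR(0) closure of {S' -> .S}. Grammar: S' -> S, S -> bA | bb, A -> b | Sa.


Start: S' -> .S
For each item with dot before a nonterminal B, add B -> .γ for every B-production
Closure: [S' -> .S, S -> .bA, S -> .bb]


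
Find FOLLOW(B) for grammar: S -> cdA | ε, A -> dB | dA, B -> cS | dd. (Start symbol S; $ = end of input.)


$ ∈ FOLLOW(S). For each A -> αBβ: add FIRST(β)\{ε} to FOLLOW(B); if β nullable, add FOLLOW(A).
FOLLOW(B) = {$}


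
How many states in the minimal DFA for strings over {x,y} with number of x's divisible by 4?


Track (count of x) mod 4: states 0..3, accept at 0
Minimal DFA: 4 states


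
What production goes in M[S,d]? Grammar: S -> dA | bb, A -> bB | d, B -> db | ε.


For [S, d]: 'd' ∈ FIRST(dA)
Entry: S -> dA


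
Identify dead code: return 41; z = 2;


statement follows a return and is unreachable
Dead: 'z = 2'


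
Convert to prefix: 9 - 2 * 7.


'*' binds tighter: tree is (- 9 (* 2 7))
Prefix: - 9 * 2 7


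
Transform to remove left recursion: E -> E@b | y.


Left-recursive alternatives: E@b; non-recursive: y
Introduce E': E -> yE', E' -> @bE' | ε


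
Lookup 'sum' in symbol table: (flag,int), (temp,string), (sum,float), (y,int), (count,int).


Lookup 'sum' → type float


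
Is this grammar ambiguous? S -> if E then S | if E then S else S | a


dangling else: 'if E then if E then a else a' parses two ways
Ambiguous


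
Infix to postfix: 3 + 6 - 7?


Left to right (same or higher precedence on left)
Postfix: 3 6 + 7 -


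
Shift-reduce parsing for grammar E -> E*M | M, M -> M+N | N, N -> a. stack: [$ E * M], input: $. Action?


handle 'E*M' on top; lookahead ∈ FOLLOW(E) = {*, $}
Action: reduce (E -> E*M)


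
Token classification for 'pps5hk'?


Pattern: letter/underscore followed by alphanumerics, not a keyword
Type: IDENTIFIER


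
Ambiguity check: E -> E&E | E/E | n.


'n&n/n' has two parse trees (no precedence encoded between & and /)
Ambiguous


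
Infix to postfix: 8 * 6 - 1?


Left to right (same or higher precedence on left)
Postfix: 8 6 * 1 -


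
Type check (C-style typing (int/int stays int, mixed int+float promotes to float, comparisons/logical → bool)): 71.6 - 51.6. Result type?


Operand types: float - float
Rule: mixed int/float promotes to float; int/int stays int
Result type: float


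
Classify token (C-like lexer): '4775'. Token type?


Pattern: digits only
Type: INTEGER_LITERAL


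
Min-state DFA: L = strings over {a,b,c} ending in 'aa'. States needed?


Track the longest suffix of input matching a prefix of 'aa': 3 classes (prefixes of length 0..2)
Minimal DFA: 3 states


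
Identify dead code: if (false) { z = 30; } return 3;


condition is constant false, so the whole block is unreachable
Dead: 'if (false) { z = 30; }'


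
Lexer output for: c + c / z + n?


Scan left to right, longest-match per lexeme
Tokens: ID(c), OP(+), ID(c), OP(/), ID(z), OP(+), ID(n)


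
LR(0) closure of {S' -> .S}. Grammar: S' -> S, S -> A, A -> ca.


Start: S' -> .S
For each item with dot before a nonterminal B, add B -> .γ for every B-production
Closure: [S' -> .S, S -> .A, A -> .ca]


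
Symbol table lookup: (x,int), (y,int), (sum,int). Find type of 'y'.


Lookup 'y' → type int


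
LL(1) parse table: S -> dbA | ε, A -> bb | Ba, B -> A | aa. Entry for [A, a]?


For [A, a]: 'a' ∈ FIRST(Ba)
Entry: A -> Ba


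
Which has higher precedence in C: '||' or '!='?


'!=' is equality (level 6); '||' is logical OR (level 1)
Higher level binds tighter
'!=' has higher precedence than '||'


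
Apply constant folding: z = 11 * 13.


11 * 13 = 143 at compile time
Optimized: z = 143


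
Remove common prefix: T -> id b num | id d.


Common prefix: 'id'
Factored: T -> id T', T' -> b num | d


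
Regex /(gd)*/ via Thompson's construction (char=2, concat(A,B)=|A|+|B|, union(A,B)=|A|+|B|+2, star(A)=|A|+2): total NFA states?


Syntax tree has 2 char leaf(s), 0 union(s), 1 star(s)
chars contribute 2×2 = 4; each union adds +2; each star adds +2
Total: 4 + 0 + 2 = 6 states


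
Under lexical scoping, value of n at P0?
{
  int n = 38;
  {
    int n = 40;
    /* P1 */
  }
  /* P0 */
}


n declared in the same block as P0
n = 38


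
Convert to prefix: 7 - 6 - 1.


left-to-right (same/higher precedence on left): tree is (- (- 7 6) 1)
Prefix: - - 7 6 1


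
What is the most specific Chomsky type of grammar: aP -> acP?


LHS has context (more than one symbol) and |LHS| ≤ |RHS|
Classification: Type 1 (Context-Sensitive)


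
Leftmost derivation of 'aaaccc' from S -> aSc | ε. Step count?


Derivation: S => aSc => aaScc => aaaSccc => aaaccc
Steps: 4


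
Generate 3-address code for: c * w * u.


Break into single-operator statements:
t1 = c * w
t2 = t1 * u


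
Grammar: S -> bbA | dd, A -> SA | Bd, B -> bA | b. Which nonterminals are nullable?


A nonterminal is nullable iff some alternative derives ε (directly, or every symbol in it is nullable)
Nullable: {}


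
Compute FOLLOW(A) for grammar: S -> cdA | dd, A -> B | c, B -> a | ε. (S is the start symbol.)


$ ∈ FOLLOW(S). For each A -> αBβ: add FIRST(β)\{ε} to FOLLOW(B); if β nullable, add FOLLOW(A).
FOLLOW(A) = {$}


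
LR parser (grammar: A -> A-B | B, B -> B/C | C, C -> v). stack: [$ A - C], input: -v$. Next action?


'C' (not preceded by B/) is the handle for B -> C
Action: reduce (B -> C)


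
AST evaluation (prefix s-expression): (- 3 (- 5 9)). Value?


Evaluate inner: (- 5 9) = -4
Evaluate root: (- 3 -4) = 7
Result: 7


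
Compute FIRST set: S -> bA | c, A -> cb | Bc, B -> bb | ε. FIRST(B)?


Per alternative of B: FIRST(bb) = {b}; FIRST(ε) = {ε}
FIRST(B) = {b, ε}


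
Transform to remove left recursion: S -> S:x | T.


Left-recursive alternatives: S:x; non-recursive: T
Introduce S': S -> TS', S' -> :xS' | ε


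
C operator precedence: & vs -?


'-' is additive (level 9); '&' is bitwise AND (level 5)
Higher level binds tighter
'-' has higher precedence than '&'


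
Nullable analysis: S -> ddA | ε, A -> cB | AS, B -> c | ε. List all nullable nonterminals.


A nonterminal is nullable iff some alternative derives ε (directly, or every symbol in it is nullable)
Nullable: {B, S}


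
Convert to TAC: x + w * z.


Break into single-operator statements:
t1 = w * z
t2 = x + t1


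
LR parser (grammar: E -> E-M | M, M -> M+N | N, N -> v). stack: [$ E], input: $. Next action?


start symbol E on stack, input exhausted
Action: accept


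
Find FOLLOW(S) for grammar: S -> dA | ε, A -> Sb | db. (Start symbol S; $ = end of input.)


$ ∈ FOLLOW(S). For each A -> αBβ: add FIRST(β)\{ε} to FOLLOW(B); if β nullable, add FOLLOW(A).
FOLLOW(S) = {$, b}


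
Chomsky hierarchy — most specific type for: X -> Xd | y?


Left-linear: every RHS is a terminal or one nonterminal followed by a terminal
Classification: Type 3 (Regular)


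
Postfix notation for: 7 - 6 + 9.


Left to right (same or higher precedence on left)
Postfix: 7 6 - 9 +


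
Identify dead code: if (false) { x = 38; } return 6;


condition is constant false, so the whole block is unreachable
Dead: 'if (false) { x = 38; }'


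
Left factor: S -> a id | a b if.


Common prefix: 'a'
Factored: S -> a S', S' -> id | b if


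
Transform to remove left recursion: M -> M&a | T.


Left-recursive alternatives: M&a; non-recursive: T
Introduce M': M -> TM', M' -> &aM' | ε


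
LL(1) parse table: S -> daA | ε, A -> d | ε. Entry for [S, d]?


For [S, d]: 'd' ∈ FIRST(daA)
Entry: S -> daA


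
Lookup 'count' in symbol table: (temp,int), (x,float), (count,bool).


Lookup 'count' → type bool


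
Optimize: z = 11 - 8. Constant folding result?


11 - 8 = 3 at compile time
Optimized: z = 3


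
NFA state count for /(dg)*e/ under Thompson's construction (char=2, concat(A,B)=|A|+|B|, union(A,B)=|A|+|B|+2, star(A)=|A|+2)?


Syntax tree has 3 char leaf(s), 0 union(s), 1 star(s)
chars contribute 3×2 = 6; each union adds +2; each star adds +2
Total: 6 + 0 + 2 = 8 states


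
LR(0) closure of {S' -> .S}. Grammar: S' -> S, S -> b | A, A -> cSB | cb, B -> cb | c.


Start: S' -> .S
For each item with dot before a nonterminal B, add B -> .γ for every B-production
Closure: [S' -> .S, S -> .b, S -> .A, A -> .cSB, A -> .cb]


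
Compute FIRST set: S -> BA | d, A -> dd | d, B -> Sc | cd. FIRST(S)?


Per alternative of S: FIRST(BA) = {c, d}; FIRST(d) = {d}
FIRST(S) = {c, d}


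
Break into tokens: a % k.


Scan left to right, longest-match per lexeme
Tokens: ID(a), OP(%), ID(k)


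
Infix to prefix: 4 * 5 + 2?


left-to-right (same/higher precedence on left): tree is (+ (* 4 5) 2)
Prefix: + * 4 5 2


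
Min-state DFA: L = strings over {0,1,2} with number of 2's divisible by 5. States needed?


Track (count of 2) mod 5: states 0..4, accept at 0
Minimal DFA: 5 states


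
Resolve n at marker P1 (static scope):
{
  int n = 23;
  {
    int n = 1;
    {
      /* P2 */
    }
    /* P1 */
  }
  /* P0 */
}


n declared in the same block as P1
n = 1


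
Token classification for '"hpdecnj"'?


Pattern: double-quoted sequence
Type: STRING_LITERAL


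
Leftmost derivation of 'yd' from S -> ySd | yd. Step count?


Derivation: S => yd
Steps: 1


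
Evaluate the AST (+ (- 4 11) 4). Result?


Evaluate inner: (- 4 11) = -7
Evaluate root: (+ -7 4) = -3
Result: -3


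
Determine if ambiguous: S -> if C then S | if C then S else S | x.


dangling else: 'if C then if C then x else x' parses two ways
Ambiguous


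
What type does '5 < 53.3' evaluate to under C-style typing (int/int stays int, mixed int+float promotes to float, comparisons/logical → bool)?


Operand types: int < float
Rule: comparison yields bool
Result type: bool


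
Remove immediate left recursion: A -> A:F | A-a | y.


Left-recursive alternatives: A:F, A-a; non-recursive: y
Introduce A': A -> yA', A' -> :FA' | -aA' | ε


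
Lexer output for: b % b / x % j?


Scan left to right, longest-match per lexeme
Tokens: ID(b), OP(%), ID(b), OP(/), ID(x), OP(%), ID(j)


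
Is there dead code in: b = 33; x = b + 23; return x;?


b is read by x's definition; x is returned
No dead code


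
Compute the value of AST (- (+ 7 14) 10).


Evaluate inner: (+ 7 14) = 21
Evaluate root: (- 21 10) = 11
Result: 11


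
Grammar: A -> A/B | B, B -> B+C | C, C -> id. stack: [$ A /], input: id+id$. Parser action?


no handle ('A/' is not any RHS); shift 'id'
Action: shift


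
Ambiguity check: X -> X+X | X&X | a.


'a+a&a' has two parse trees (no precedence encoded between + and &)
Ambiguous


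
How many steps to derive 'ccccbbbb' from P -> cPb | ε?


Derivation: P => cPb => ccPbb => cccPbbb => ccccPbbbb => ccccbbbb
Steps: 5


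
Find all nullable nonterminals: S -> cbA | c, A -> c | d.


A nonterminal is nullable iff some alternative derives ε (directly, or every symbol in it is nullable)
Nullable: {}


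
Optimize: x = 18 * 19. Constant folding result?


18 * 19 = 342 at compile time
Optimized: x = 342


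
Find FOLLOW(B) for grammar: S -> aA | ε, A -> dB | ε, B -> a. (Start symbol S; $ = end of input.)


$ ∈ FOLLOW(S). For each A -> αBβ: add FIRST(β)\{ε} to FOLLOW(B); if β nullable, add FOLLOW(A).
FOLLOW(B) = {$}


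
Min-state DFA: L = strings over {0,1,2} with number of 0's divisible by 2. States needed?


Track (count of 0) mod 2: states 0..1, accept at 0
Minimal DFA: 2 states


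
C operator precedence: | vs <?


'<' is relational (level 7); '|' is bitwise OR (level 3)
Higher level binds tighter
'<' has higher precedence than '|'


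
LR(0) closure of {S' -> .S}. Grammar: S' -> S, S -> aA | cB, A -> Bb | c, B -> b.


Start: S' -> .S
For each item with dot before a nonterminal B, add B -> .γ for every B-production
Closure: [S' -> .S, S -> .aA, S -> .cB]


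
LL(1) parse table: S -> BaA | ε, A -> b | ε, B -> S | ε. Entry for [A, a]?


For [A, a]: ε is nullable and 'a' ∈ FOLLOW(A)
Entry: A -> ε


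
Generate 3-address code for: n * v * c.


Break into single-operator statements:
t1 = n * v
t2 = t1 * c


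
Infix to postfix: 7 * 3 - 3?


Left to right (same or higher precedence on left)
Postfix: 7 3 * 3 -


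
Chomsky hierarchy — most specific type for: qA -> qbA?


LHS has context (more than one symbol) and |LHS| ≤ |RHS|
Classification: Type 1 (Context-Sensitive)


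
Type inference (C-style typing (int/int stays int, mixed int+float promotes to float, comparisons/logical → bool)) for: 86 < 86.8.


Operand types: int < float
Rule: comparison yields bool
Result type: bool


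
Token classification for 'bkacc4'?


Pattern: letter/underscore followed by alphanumerics, not a keyword
Type: IDENTIFIER


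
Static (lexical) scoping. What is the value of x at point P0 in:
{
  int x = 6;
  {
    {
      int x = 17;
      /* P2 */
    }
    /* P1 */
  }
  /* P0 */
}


x declared in the same block as P0
x = 6


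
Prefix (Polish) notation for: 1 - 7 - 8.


left-to-right (same/higher precedence on left): tree is (- (- 1 7) 8)
Prefix: - - 1 7 8


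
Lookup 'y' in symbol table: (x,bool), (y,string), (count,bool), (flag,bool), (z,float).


Lookup 'y' → type string


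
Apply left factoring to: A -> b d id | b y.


Common prefix: 'b'
Factored: A -> b A', A' -> d id | y


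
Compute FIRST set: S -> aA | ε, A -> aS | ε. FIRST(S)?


Per alternative of S: FIRST(aA) = {a}; FIRST(ε) = {ε}
FIRST(S) = {a, ε}


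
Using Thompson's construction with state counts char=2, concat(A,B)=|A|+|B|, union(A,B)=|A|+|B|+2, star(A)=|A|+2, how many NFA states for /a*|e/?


Syntax tree has 2 char leaf(s), 1 union(s), 1 star(s)
chars contribute 2×2 = 4; each union adds +2; each star adds +2
Total: 4 + 2 + 2 = 8 states


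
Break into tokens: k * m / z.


Scan left to right, longest-match per lexeme
Tokens: ID(k), OP(*), ID(m), OP(/), ID(z)


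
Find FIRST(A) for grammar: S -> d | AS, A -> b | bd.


Per alternative of A: FIRST(b) = {b}; FIRST(bd) = {b}
FIRST(A) = {b}


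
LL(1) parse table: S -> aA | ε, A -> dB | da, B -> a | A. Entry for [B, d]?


For [B, d]: 'd' ∈ FIRST(A)
Entry: B -> A


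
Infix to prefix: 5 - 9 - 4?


left-to-right (same/higher precedence on left): tree is (- (- 5 9) 4)
Prefix: - - 5 9 4


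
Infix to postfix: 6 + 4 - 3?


Left to right (same or higher precedence on left)
Postfix: 6 4 + 3 -
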